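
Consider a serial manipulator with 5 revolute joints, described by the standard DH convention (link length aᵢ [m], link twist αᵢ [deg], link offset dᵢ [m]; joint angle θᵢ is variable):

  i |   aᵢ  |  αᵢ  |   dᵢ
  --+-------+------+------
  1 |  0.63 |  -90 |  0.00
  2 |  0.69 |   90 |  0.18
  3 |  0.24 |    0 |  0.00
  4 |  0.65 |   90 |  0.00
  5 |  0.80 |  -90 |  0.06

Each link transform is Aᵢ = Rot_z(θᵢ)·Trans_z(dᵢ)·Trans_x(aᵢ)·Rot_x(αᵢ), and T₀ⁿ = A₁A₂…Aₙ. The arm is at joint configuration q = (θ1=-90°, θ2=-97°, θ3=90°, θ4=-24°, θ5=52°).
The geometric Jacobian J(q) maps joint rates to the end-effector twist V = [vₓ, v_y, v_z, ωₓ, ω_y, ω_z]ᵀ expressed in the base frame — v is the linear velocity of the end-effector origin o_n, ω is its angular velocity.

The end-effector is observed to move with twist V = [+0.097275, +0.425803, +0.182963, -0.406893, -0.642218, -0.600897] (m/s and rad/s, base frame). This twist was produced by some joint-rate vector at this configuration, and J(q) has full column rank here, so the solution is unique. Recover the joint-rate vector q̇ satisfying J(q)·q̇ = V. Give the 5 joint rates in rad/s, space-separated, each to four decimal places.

o_n = [1.4393, 0.1431, 1.1237]
J₁: ẑ×o_n = [-0.1431, 1.4393, 0.0000], ω = ẑ
J2: z=[1.0000, 0.0000, 0.0000] o=[0.0000, -0.6300, 0.0000] → [0.0000, -1.1237, 0.7731, 1.0000, 0.0000, 0.0000]
J3: z=[0.0000, 0.9925, -0.1219] o=[0.1800, -0.5459, 0.6849] → [0.5195, -0.1535, -1.2500, 0.0000, 0.9925, -0.1219]
J4: z=[0.0000, 0.9925, -0.1219] o=[0.4200, -0.5459, 0.6849] → [0.5195, -0.1242, -1.0118, 0.0000, 0.9925, -0.1219]
J5: z=[-0.4067, 0.1113, 0.9067] o=[1.0138, -0.5137, 0.9473] → [-0.5759, 0.4576, -0.3145, -0.4067, 0.1113, 0.9067]
q̇ = J⁺·V = [-0.0640, -0.6790, 0.3410, -0.9130, -0.6690]

-0.0640 -0.6790 0.3410 -0.9130 -0.6690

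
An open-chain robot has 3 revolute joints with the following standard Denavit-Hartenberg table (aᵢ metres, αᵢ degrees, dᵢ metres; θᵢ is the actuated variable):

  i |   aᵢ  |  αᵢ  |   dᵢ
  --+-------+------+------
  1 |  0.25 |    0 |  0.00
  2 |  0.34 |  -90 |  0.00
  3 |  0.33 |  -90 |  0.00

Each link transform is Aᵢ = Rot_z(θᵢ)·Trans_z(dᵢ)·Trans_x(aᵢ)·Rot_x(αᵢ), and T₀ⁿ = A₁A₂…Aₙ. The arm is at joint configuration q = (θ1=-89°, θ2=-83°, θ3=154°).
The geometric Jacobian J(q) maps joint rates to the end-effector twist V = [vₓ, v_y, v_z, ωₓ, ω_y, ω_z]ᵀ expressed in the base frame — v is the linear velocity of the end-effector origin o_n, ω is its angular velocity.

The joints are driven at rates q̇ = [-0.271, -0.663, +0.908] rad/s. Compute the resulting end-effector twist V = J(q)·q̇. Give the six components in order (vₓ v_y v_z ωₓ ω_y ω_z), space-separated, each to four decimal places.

o_n = [-0.0386, -0.2560, -0.1447]
J₁: ẑ×o_n = [0.2560, -0.0386, 0.0000], ω = ẑ
J2: z=[0.0000, 0.0000, 1.0000] o=[0.0044, -0.2500, 0.0000] → [0.0060, -0.0430, 0.0000, 0.0000, 0.0000, 1.0000]
J3: z=[0.1392, -0.9903, 0.0000] o=[-0.3323, -0.2973, 0.0000] → [0.1433, 0.0201, 0.2966, 0.1392, -0.9903, 0.0000]
V = J·q̇ = [0.0567, 0.0572, 0.2693, 0.1264, -0.8992, -0.9340]

0.0567 0.0572 0.2693 0.1264 -0.8992 -0.9340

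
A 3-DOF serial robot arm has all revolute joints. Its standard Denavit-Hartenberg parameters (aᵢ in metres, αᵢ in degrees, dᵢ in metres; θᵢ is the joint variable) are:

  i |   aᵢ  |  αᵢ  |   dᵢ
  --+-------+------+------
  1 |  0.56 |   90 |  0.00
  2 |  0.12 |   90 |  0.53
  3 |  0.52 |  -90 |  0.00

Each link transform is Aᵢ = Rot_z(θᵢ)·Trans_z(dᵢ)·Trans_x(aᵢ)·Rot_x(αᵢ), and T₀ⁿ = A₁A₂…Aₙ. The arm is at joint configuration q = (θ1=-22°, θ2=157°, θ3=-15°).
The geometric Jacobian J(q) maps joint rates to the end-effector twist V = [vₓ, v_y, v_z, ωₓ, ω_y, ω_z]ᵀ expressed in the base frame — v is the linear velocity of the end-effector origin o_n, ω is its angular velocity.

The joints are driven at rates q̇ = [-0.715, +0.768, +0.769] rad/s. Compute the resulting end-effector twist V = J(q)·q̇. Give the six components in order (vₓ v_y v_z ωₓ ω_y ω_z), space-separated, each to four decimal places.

-0.6649 -0.1381 -0.3995 -0.0091 -0.8246 -0.0071

o_n = [-0.1600, -0.3618, 0.2431]
J₁: ẑ×o_n = [0.3618, -0.1600, 0.0000], ω = ẑ
J2: z=[-0.3746, -0.9272, 0.0000] o=[0.5192, -0.2098, 0.0000] → [-0.2254, 0.0911, -0.5728, -0.3746, -0.9272, 0.0000]
J3: z=[0.3623, -0.1464, 0.9205] o=[0.2183, -0.6598, 0.0469] → [-0.3030, -0.4193, 0.0526, 0.3623, -0.1464, 0.9205]
V = J·q̇ = [-0.6649, -0.1381, -0.3995, -0.0091, -0.8246, -0.0071]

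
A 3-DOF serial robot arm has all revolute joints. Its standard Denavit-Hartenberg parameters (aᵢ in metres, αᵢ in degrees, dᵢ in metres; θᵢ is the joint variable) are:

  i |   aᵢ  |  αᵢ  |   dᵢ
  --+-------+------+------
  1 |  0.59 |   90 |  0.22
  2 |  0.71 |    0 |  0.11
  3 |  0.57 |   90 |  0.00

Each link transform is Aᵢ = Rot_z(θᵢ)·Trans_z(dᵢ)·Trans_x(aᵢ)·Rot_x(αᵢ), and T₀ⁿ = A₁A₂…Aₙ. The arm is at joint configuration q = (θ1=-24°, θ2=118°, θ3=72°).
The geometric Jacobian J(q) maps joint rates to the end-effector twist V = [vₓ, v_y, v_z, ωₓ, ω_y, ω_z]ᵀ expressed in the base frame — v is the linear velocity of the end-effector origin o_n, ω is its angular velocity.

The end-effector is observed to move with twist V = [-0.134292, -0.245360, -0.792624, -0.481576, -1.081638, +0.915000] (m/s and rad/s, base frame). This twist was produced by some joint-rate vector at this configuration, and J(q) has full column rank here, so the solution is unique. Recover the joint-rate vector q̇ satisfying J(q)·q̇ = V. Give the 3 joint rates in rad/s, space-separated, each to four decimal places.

o_n = [-0.3231, 0.0234, 0.7479]
J₁: ẑ×o_n = [-0.0234, -0.3231, 0.0000], ω = ẑ
J2: z=[-0.4067, -0.9135, 0.0000] o=[0.5390, -0.2400, 0.2200] → [-0.4823, 0.2147, -0.8947, -0.4067, -0.9135, 0.0000]
J3: z=[-0.4067, -0.9135, 0.0000] o=[0.1897, -0.2049, 0.8469] → [0.0904, -0.0403, -0.5613, -0.4067, -0.9135, 0.0000]
q̇ = J⁺·V = [0.9150, 0.3840, 0.8000]

0.9150 0.3840 0.8000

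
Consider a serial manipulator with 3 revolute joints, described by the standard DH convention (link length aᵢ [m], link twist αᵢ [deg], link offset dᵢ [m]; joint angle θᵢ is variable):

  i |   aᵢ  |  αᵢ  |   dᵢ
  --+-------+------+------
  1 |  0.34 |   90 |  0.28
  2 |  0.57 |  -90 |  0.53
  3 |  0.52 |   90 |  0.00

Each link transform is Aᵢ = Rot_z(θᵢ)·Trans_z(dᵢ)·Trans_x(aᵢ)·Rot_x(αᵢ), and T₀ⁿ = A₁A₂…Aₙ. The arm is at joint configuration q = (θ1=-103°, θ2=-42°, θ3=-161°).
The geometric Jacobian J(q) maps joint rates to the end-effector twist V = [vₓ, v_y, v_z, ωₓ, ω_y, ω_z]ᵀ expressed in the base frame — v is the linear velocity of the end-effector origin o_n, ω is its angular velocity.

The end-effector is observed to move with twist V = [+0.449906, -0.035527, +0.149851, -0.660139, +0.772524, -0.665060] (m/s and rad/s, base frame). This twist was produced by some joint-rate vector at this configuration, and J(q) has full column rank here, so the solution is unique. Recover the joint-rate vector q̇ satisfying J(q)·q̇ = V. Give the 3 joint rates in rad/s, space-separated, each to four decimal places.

0.0060 0.8170 -0.9030

o_n = [-0.7710, -0.2307, 0.2276]
J₁: ẑ×o_n = [0.2307, -0.7710, 0.0000], ω = ẑ
J2: z=[-0.9744, 0.2250, 0.0000] o=[-0.0765, -0.3313, 0.2800] → [-0.0118, -0.0511, 0.0582, -0.9744, 0.2250, 0.0000]
J3: z=[-0.1505, -0.6520, 0.7431] o=[-0.6882, -0.6248, -0.1014] → [-0.5074, -0.0120, -0.1133, -0.1505, -0.6520, 0.7431]
q̇ = J⁺·V = [0.0060, 0.8170, -0.9030]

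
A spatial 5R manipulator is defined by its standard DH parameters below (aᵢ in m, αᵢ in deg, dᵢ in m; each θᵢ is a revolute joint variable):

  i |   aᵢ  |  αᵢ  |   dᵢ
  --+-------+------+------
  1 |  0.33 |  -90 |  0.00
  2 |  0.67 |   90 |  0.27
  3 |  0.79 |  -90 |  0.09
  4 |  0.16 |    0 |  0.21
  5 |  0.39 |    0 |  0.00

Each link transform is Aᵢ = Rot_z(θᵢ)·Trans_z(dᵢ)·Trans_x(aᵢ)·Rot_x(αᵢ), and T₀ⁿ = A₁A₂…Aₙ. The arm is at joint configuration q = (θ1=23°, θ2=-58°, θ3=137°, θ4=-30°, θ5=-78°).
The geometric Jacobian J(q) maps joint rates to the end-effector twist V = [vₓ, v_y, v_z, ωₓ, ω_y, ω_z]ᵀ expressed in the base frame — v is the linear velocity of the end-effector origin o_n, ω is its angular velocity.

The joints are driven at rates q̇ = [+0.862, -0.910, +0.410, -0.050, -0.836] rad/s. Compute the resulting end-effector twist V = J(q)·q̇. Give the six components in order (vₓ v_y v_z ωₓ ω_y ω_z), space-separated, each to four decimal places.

-0.3460 -0.8727 -0.4332 0.0771 -0.2519 1.5917

o_n = [-0.4106, 0.5509, 0.2322]
J₁: ẑ×o_n = [-0.5509, -0.4106, 0.0000], ω = ẑ
J2: z=[-0.3907, 0.9205, 0.0000] o=[0.3038, 0.1289, 0.0000] → [0.2137, 0.0907, 0.4927, -0.3907, 0.9205, 0.0000]
J3: z=[-0.7806, -0.3314, 0.5299] o=[0.5251, 0.5162, 0.5682] → [0.0930, -0.7581, -0.3371, -0.7806, -0.3314, 0.5299]
J4: z=[-0.0469, -0.8144, -0.5784] o=[-0.0375, 0.8627, 0.1259] → [-0.2669, 0.2208, -0.2892, -0.0469, -0.8144, -0.5784]
J5: z=[-0.0469, -0.8144, -0.5784] o=[-0.1962, 0.7312, -0.0391] → [-0.3252, 0.1368, -0.1662, -0.0469, -0.8144, -0.5784]
V = J·q̇ = [-0.3460, -0.8727, -0.4332, 0.0771, -0.2519, 1.5917]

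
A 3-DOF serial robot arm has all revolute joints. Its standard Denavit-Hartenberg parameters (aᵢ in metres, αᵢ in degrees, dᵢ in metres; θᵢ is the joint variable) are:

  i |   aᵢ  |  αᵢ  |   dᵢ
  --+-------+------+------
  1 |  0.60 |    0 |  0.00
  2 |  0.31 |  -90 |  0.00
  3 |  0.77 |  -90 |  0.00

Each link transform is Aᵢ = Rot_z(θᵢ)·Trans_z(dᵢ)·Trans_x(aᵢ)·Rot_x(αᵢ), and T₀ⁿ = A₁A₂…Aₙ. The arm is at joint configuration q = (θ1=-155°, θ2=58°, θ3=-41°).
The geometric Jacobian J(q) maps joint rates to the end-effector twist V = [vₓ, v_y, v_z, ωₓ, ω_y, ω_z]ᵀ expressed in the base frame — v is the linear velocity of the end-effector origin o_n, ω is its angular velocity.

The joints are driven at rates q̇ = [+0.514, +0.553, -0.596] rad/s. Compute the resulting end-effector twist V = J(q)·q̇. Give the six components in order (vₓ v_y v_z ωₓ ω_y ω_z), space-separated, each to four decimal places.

1.1108 -0.0965 0.3464 -0.5916 0.0726 1.0670

o_n = [-0.6524, -1.1381, 0.5052]
J₁: ẑ×o_n = [1.1381, -0.6524, 0.0000], ω = ẑ
J2: z=[0.0000, 0.0000, 1.0000] o=[-0.5438, -0.2536, 0.0000] → [0.8845, -0.1086, 0.0000, 0.0000, 0.0000, 1.0000]
J3: z=[0.9925, -0.1219, 0.0000] o=[-0.5816, -0.5613, 0.0000] → [-0.0616, -0.5014, -0.5811, 0.9925, -0.1219, 0.0000]
V = J·q̇ = [1.1108, -0.0965, 0.3464, -0.5916, 0.0726, 1.0670]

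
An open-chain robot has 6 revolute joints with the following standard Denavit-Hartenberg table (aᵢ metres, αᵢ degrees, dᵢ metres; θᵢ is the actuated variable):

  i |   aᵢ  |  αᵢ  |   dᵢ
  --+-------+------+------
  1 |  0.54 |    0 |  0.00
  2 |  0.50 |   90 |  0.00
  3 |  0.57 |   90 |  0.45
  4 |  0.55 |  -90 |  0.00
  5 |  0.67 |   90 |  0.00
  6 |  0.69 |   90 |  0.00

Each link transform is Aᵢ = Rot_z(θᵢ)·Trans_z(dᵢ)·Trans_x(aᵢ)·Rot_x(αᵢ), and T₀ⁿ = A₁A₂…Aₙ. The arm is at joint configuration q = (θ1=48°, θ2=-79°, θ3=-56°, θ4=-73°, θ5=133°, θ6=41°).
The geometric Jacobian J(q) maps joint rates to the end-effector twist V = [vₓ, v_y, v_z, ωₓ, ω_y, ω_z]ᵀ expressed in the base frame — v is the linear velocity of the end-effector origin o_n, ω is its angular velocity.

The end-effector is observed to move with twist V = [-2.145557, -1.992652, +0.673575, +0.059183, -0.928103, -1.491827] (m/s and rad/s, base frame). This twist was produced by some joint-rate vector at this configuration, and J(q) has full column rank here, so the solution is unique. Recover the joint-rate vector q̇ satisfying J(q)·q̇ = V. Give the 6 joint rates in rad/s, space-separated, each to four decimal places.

-0.7120 -0.8380 0.7330 -0.4320 0.2460 0.0570

o_n = [1.4237, -1.2088, -0.2809]
J₁: ẑ×o_n = [1.2088, 1.4237, -0.0000], ω = ẑ
J2: z=[0.0000, 0.0000, 1.0000] o=[0.3613, 0.4013, 0.0000] → [1.6101, 1.0624, -0.0000, 0.0000, 0.0000, 1.0000]
J3: z=[-0.5150, -0.8572, 0.0000] o=[0.7899, 0.1438, 0.0000] → [0.2408, -0.1447, 1.2399, -0.5150, -0.8572, 0.0000]
J4: z=[-0.7106, 0.4270, -0.5592] o=[0.8314, -0.4061, -0.4726] → [-0.3671, -0.1951, 0.3175, -0.7106, 0.4270, -0.5592]
J5: z=[0.3078, -0.5260, -0.7928] o=[1.1793, -0.0016, -0.6059] → [-1.1281, -0.2938, -0.2430, 0.3078, -0.5260, -0.7928]
J6: z=[0.9474, 0.2467, 0.2041] o=[1.2384, -0.5469, -0.2211] → [0.1203, 0.0945, -0.6728, 0.9474, 0.2467, 0.2041]
q̇ = J⁺·V = [-0.7120, -0.8380, 0.7330, -0.4320, 0.2460, 0.0570]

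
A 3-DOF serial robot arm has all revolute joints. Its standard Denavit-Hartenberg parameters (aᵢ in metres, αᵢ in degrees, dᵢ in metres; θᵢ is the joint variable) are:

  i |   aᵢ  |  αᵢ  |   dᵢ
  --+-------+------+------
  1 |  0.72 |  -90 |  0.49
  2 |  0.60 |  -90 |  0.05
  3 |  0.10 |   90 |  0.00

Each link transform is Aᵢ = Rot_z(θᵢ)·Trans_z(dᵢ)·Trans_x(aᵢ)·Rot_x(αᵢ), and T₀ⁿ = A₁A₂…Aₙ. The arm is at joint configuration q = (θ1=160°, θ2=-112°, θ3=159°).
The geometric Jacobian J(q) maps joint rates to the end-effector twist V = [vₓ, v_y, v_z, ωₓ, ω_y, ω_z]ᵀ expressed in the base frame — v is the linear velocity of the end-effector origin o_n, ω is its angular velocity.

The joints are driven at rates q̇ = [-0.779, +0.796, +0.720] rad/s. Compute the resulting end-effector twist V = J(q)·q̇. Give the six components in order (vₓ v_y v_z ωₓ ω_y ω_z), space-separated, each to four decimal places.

o_n = [-0.5031, 0.1680, 0.9598]
J₁: ẑ×o_n = [-0.1680, -0.5031, 0.0000], ω = ẑ
J2: z=[-0.3420, -0.9397, 0.0000] o=[-0.6766, 0.2463, 0.4900] → [-0.4414, 0.1607, 0.1898, -0.3420, -0.9397, 0.0000]
J3: z=[-0.8713, 0.3171, 0.3746] o=[-0.4825, 0.1224, 1.0463] → [-0.0445, -0.0831, -0.0332, -0.8713, 0.3171, 0.3746]
V = J·q̇ = [-0.2525, 0.4599, 0.1272, -0.8996, -0.5197, -0.5093]

-0.2525 0.4599 0.1272 -0.8996 -0.5197 -0.5093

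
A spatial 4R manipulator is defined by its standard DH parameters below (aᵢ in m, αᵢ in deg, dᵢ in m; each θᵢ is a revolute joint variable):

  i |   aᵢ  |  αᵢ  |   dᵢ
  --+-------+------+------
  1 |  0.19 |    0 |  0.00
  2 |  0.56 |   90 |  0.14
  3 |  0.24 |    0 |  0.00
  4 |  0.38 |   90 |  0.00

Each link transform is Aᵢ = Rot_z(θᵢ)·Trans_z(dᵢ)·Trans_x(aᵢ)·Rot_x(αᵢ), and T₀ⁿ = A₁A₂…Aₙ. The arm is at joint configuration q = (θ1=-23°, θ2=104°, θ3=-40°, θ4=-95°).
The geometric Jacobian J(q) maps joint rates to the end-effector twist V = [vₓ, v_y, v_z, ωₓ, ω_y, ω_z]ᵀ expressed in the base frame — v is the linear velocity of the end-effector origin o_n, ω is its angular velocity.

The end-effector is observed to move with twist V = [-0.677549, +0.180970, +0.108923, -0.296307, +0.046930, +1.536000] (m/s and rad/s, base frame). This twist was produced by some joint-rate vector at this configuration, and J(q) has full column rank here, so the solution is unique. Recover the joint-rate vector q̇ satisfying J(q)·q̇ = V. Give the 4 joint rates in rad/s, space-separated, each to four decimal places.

o_n = [0.2492, 0.3951, -0.2830]
J₁: ẑ×o_n = [-0.3951, 0.2492, 0.0000], ω = ẑ
J2: z=[0.0000, 0.0000, 1.0000] o=[0.1749, -0.0742, 0.0000] → [-0.4693, 0.0743, 0.0000, 0.0000, 0.0000, 1.0000]
J3: z=[0.9877, -0.1564, 0.0000] o=[0.2625, 0.4789, 0.1400] → [0.0662, 0.4178, -0.0848, 0.9877, -0.1564, 0.0000]
J4: z=[0.9877, -0.1564, 0.0000] o=[0.2913, 0.6605, -0.0143] → [0.0420, 0.2654, -0.2687, 0.9877, -0.1564, 0.0000]
q̇ = J⁺·V = [0.7030, 0.8330, 0.1540, -0.4540]

0.7030 0.8330 0.1540 -0.4540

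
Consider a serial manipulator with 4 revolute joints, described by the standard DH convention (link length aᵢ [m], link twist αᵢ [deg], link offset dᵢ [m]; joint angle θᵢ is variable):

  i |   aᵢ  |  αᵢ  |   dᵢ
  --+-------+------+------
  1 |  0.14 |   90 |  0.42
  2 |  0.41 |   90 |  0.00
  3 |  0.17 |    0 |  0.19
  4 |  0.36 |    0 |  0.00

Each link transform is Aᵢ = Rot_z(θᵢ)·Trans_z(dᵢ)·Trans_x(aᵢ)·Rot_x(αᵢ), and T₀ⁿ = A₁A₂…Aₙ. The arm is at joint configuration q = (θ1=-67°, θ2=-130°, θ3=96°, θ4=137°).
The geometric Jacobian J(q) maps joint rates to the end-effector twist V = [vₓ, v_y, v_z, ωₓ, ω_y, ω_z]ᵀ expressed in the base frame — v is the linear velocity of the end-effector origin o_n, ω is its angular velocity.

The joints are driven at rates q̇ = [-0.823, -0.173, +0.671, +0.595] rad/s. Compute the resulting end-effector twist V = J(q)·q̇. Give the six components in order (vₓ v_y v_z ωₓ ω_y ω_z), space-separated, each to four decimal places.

o_n = [0.0628, 0.1553, 0.4076]
J₁: ẑ×o_n = [-0.1553, 0.0628, 0.0000], ω = ẑ
J2: z=[-0.9205, -0.3907, 0.0000] o=[0.0547, -0.1289, 0.4200] → [0.0048, -0.0114, -0.2584, -0.9205, -0.3907, 0.0000]
J3: z=[-0.2993, 0.7051, 0.6428] o=[-0.0483, 0.1137, 0.1059] → [0.1860, 0.1617, -0.0907, -0.2993, 0.7051, 0.6428]
J4: z=[-0.2993, 0.7051, 0.6428] o=[-0.2563, 0.1711, 0.2417] → [0.1272, 0.2548, -0.2202, -0.2993, 0.7051, 0.6428]
V = J·q̇ = [0.3275, 0.2104, -0.1472, -0.2197, 0.9603, -0.0092]

0.3275 0.2104 -0.1472 -0.2197 0.9603 -0.0092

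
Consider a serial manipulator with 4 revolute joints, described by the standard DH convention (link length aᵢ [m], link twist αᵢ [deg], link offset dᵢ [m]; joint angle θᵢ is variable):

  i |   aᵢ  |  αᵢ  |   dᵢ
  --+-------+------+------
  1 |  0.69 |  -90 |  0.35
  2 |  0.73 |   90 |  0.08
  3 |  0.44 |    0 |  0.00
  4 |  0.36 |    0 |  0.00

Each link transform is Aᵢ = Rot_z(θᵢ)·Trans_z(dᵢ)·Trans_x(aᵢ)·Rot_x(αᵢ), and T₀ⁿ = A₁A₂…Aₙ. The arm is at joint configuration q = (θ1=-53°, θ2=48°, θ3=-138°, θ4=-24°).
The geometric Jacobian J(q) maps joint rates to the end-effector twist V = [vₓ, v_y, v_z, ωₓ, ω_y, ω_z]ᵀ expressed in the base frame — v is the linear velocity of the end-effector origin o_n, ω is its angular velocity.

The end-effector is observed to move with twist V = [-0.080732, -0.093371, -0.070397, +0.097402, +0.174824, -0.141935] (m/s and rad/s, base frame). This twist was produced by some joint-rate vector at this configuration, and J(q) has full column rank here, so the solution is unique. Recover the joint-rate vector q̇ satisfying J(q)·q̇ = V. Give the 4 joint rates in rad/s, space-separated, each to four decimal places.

o_n = [0.1796, -0.7795, 0.3049]
J₁: ẑ×o_n = [0.7795, 0.1796, -0.0000], ω = ẑ
J2: z=[0.7986, 0.6018, 0.0000] o=[0.4153, -0.5511, 0.3500] → [-0.0271, 0.0360, -0.0406, 0.7986, 0.6018, 0.0000]
J3: z=[0.4472, -0.5935, 0.6691] o=[0.7731, -0.8930, -0.1925] → [-0.3712, -0.6196, -0.3015, 0.4472, -0.5935, 0.6691]
J4: z=[0.4472, -0.5935, 0.6691] o=[0.4063, -0.8955, 0.0505] → [-0.2286, -0.2655, -0.0827, 0.4472, -0.5935, 0.6691]
q̇ = J⁺·V = [-0.0690, 0.1830, 0.3290, -0.4380]

-0.0690 0.1830 0.3290 -0.4380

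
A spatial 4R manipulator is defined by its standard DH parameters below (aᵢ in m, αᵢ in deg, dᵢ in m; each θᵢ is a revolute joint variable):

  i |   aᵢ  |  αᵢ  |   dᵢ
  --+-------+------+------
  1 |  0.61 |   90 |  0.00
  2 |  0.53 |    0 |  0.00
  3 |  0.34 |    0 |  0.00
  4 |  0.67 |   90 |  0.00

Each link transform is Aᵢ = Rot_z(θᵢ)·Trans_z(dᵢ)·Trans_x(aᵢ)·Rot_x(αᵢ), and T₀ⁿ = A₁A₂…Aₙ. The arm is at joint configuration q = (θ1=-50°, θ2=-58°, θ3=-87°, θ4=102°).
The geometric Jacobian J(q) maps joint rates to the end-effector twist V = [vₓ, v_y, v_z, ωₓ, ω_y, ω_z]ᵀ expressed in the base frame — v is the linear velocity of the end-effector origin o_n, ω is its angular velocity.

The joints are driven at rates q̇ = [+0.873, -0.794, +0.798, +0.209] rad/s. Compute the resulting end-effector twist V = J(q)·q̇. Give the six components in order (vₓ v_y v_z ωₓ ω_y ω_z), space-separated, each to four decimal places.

o_n = [0.7086, -0.8445, -1.1014]
J₁: ẑ×o_n = [0.8445, 0.7086, -0.0000], ω = ẑ
J2: z=[-0.7660, -0.6428, 0.0000] o=[0.3921, -0.4673, 0.0000] → [0.7080, -0.8437, 0.4924, -0.7660, -0.6428, 0.0000]
J3: z=[-0.7660, -0.6428, 0.0000] o=[0.5726, -0.6824, -0.4495] → [0.4191, -0.4994, 0.2115, -0.7660, -0.6428, 0.0000]
J4: z=[-0.7660, -0.6428, 0.0000] o=[0.3936, -0.4691, -0.6445] → [0.2937, -0.3500, 0.4900, -0.7660, -0.6428, 0.0000]
V = J·q̇ = [0.5709, 0.8168, -0.1197, -0.1632, -0.1369, 0.8730]

0.5709 0.8168 -0.1197 -0.1632 -0.1369 0.8730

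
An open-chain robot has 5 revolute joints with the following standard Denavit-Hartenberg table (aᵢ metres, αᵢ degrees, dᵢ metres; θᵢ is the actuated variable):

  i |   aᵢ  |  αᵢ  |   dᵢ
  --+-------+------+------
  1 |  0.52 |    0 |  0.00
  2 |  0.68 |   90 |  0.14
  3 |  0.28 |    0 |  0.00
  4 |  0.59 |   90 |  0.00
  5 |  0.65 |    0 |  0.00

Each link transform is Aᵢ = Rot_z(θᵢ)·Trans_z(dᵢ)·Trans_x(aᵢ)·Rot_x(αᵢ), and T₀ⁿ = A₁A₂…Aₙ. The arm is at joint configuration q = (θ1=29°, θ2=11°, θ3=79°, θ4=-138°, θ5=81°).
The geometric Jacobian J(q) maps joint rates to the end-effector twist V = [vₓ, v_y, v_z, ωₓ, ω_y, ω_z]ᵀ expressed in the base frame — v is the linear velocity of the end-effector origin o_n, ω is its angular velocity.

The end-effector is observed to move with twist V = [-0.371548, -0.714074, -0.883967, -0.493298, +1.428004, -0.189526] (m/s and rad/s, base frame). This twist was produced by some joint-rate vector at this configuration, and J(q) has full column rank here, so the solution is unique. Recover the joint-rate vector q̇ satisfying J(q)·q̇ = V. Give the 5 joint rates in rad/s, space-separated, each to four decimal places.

o_n = [1.7022, 0.4607, -0.1780]
J₁: ẑ×o_n = [-0.4607, 1.7022, 0.0000], ω = ẑ
J2: z=[0.0000, 0.0000, 1.0000] o=[0.4548, 0.2521, 0.0000] → [-0.2086, 1.2474, 0.0000, 0.0000, 0.0000, 1.0000]
J3: z=[0.6428, -0.7660, 0.0000] o=[0.9757, 0.6892, 0.1400] → [0.2436, 0.2044, 0.4097, 0.6428, -0.7660, 0.0000]
J4: z=[0.6428, -0.7660, 0.0000] o=[1.0166, 0.7235, 0.4149] → [0.4542, 0.3811, 0.3562, 0.6428, -0.7660, 0.0000]
J5: z=[-0.6566, -0.5510, -0.5150] o=[1.2494, 0.9189, -0.0909] → [-0.1879, -0.2904, 0.5503, -0.6566, -0.5510, -0.5150]
q̇ = J⁺·V = [0.3680, -0.8820, -0.6480, -0.7630, -0.6300]

0.3680 -0.8820 -0.6480 -0.7630 -0.6300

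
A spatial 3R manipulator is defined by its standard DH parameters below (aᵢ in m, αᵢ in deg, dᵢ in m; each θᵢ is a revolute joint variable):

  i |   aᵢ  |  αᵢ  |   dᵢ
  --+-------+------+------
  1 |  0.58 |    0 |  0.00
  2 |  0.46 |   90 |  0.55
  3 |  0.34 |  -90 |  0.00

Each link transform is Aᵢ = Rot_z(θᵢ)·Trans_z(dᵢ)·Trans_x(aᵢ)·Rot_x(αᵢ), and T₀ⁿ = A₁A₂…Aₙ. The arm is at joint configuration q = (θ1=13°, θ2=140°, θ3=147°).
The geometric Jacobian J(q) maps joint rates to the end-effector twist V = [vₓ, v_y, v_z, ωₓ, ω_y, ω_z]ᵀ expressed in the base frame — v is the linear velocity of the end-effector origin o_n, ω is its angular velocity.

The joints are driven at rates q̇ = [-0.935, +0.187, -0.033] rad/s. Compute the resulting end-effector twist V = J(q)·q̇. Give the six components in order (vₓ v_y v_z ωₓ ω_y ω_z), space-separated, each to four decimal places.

o_n = [0.4093, 0.2099, 0.7352]
J₁: ẑ×o_n = [-0.2099, 0.4093, 0.0000], ω = ẑ
J2: z=[0.0000, 0.0000, 1.0000] o=[0.5651, 0.1305, 0.0000] → [-0.0794, -0.1558, 0.0000, 0.0000, 0.0000, 1.0000]
J3: z=[0.4540, 0.8910, 0.0000] o=[0.1553, 0.3393, 0.5500] → [0.1650, -0.0841, -0.2851, 0.4540, 0.8910, 0.0000]
V = J·q̇ = [0.1759, -0.4091, 0.0094, -0.0150, -0.0294, -0.7480]

0.1759 -0.4091 0.0094 -0.0150 -0.0294 -0.7480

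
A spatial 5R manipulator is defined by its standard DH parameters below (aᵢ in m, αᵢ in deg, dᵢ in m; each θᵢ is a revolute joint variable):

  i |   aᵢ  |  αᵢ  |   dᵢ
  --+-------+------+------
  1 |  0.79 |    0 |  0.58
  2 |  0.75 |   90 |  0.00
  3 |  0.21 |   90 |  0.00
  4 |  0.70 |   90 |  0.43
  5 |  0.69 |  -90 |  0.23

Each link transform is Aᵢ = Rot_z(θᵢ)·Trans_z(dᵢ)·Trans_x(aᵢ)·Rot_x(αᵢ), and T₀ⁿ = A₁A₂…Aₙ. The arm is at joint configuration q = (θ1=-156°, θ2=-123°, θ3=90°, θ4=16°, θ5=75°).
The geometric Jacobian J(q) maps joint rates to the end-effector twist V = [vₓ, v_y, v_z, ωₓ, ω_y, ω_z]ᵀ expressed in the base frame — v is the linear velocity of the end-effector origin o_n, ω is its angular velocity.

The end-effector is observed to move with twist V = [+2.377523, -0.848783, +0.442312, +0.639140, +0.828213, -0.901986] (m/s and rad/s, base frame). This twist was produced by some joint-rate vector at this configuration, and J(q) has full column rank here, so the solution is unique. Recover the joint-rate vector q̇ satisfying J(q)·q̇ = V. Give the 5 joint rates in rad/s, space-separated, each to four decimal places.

0.1200 -0.9630 0.2960 0.9180 -0.2140

o_n = [-0.4120, 1.4991, 1.6979]
J₁: ẑ×o_n = [-1.4991, -0.4120, 0.0000], ω = ẑ
J2: z=[0.0000, 0.0000, 1.0000] o=[-0.7217, -0.3213, 0.5800] → [-1.8205, 0.3097, 0.0000, 0.0000, 0.0000, 1.0000]
J3: z=[0.9877, -0.1564, 0.0000] o=[-0.6044, 0.4194, 0.5800] → [-0.1749, -1.1042, 1.0965, 0.9877, -0.1564, 0.0000]
J4: z=[0.1564, 0.9877, -0.0000] o=[-0.6044, 0.4194, 0.7900] → [0.8968, -0.1420, -0.0211, 0.1564, 0.9877, -0.0000]
J5: z=[-0.9494, 0.1504, 0.2756] o=[-0.3465, 0.8140, 1.4629] → [-0.1535, 0.2051, -0.6407, -0.9494, 0.1504, 0.2756]
q̇ = J⁺·V = [0.1200, -0.9630, 0.2960, 0.9180, -0.2140]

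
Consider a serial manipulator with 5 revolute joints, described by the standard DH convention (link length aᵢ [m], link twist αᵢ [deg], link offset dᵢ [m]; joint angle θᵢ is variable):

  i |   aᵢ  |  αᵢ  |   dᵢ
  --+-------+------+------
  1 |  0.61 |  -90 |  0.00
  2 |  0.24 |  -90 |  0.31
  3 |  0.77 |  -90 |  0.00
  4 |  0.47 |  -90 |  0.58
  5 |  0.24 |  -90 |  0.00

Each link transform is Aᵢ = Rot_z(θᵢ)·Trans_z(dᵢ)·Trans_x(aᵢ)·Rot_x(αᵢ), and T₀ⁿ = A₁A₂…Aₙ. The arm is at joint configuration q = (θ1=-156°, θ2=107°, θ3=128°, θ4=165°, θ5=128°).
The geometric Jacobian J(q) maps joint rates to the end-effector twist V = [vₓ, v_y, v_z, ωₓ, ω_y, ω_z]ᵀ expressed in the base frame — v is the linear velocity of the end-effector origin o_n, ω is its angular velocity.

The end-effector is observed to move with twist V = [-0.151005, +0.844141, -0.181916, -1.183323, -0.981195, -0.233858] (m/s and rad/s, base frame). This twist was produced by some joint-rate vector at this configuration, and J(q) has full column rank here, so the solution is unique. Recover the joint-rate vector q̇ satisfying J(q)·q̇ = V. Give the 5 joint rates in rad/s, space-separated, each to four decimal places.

o_n = [-0.6468, -0.4950, 0.3107]
J₁: ẑ×o_n = [0.4950, -0.6468, 0.0000], ω = ẑ
J2: z=[0.4067, -0.9135, 0.0000] o=[-0.5573, -0.2481, 0.0000] → [-0.2839, -0.1264, -0.1822, 0.4067, -0.9135, 0.0000]
J3: z=[0.8736, 0.3890, 0.2924] o=[-0.3671, -0.5028, -0.2295] → [0.2079, -0.5538, 0.1156, 0.8736, 0.3890, 0.2924]
J4: z=[0.0399, -0.6561, 0.7536] o=[-0.7405, -0.0048, 0.2238] → [0.3124, 0.0671, 0.0419, 0.0399, -0.6561, 0.7536]
J5: z=[0.9694, 0.2083, 0.1300] o=[-0.6034, -0.7263, 0.3581] → [-0.0399, 0.0402, 0.2332, 0.9694, 0.2083, 0.1300]
q̇ = J⁺·V = [-0.6150, -0.0150, -0.7370, 0.8930, -0.5870]

-0.6150 -0.0150 -0.7370 0.8930 -0.5870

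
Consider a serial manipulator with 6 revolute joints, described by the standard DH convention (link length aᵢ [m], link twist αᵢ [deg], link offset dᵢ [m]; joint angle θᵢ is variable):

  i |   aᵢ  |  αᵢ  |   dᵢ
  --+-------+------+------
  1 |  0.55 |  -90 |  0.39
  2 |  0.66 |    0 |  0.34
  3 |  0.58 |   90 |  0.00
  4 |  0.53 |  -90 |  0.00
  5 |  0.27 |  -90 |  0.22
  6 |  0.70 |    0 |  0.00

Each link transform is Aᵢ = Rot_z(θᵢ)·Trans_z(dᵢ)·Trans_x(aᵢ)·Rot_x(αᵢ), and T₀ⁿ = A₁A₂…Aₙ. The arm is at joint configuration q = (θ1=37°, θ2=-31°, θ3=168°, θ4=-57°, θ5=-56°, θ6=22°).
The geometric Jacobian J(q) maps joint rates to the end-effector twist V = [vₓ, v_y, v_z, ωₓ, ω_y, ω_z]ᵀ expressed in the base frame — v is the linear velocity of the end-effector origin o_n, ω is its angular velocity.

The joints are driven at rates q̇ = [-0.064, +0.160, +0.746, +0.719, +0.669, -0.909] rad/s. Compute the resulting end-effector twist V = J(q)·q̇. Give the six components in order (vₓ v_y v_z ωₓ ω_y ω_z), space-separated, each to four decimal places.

o_n = [0.9920, 0.0482, -0.5865]
J₁: ẑ×o_n = [-0.0482, 0.9920, 0.0000], ω = ẑ
J2: z=[-0.6018, 0.7986, 0.0000] o=[0.4392, 0.3310, 0.3900] → [-0.7798, -0.5876, -0.2712, -0.6018, 0.7986, 0.0000]
J3: z=[-0.6018, 0.7986, 0.0000] o=[0.6864, 0.9430, 0.7299] → [-1.0513, -0.7922, 0.2945, -0.6018, 0.7986, 0.0000]
J4: z=[0.5447, 0.4104, -0.7314] o=[0.3477, 0.6877, 0.3344] → [-0.8457, 0.0303, -0.6128, 0.5447, 0.4104, -0.7314]
J5: z=[-0.8176, 0.0658, -0.5720] o=[0.4466, 0.2057, 0.1375] → [-0.1377, -0.9039, 0.0928, -0.8176, 0.0658, -0.5720]
J6: z=[-0.1499, -0.9835, 0.1010] o=[0.4168, 0.1747, -0.2081] → [0.3849, 0.0014, 0.5847, -0.1499, -0.9835, 0.1010]
V = J·q̇ = [-1.9560, -1.3327, -0.7337, -0.5644, 1.9567, -1.0643]

-1.9560 -1.3327 -0.7337 -0.5644 1.9567 -1.0643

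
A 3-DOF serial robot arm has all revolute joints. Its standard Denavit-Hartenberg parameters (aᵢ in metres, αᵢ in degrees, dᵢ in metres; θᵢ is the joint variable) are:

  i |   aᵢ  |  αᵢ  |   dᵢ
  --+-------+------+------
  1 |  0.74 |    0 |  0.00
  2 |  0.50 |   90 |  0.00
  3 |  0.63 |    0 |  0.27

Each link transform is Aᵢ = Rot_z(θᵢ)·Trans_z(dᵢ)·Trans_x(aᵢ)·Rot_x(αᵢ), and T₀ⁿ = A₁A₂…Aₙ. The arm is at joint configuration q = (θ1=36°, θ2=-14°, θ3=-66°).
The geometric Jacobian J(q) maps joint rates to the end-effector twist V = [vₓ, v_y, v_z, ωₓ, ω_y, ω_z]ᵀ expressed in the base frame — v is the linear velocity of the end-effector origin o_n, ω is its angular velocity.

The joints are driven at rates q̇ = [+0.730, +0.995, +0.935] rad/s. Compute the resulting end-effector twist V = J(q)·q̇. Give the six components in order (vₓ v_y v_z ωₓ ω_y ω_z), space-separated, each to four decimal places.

0.1246 2.0226 0.2396 0.3503 -0.8669 1.7250

o_n = [1.4010, 0.4679, -0.5755]
J₁: ẑ×o_n = [-0.4679, 1.4010, 0.0000], ω = ẑ
J2: z=[0.0000, 0.0000, 1.0000] o=[0.5987, 0.4350, 0.0000] → [-0.0330, 0.8023, 0.0000, 0.0000, 0.0000, 1.0000]
J3: z=[0.3746, -0.9272, 0.0000] o=[1.0623, 0.6223, 0.0000] → [0.5336, 0.2156, 0.2562, 0.3746, -0.9272, 0.0000]
V = J·q̇ = [0.1246, 2.0226, 0.2396, 0.3503, -0.8669, 1.7250]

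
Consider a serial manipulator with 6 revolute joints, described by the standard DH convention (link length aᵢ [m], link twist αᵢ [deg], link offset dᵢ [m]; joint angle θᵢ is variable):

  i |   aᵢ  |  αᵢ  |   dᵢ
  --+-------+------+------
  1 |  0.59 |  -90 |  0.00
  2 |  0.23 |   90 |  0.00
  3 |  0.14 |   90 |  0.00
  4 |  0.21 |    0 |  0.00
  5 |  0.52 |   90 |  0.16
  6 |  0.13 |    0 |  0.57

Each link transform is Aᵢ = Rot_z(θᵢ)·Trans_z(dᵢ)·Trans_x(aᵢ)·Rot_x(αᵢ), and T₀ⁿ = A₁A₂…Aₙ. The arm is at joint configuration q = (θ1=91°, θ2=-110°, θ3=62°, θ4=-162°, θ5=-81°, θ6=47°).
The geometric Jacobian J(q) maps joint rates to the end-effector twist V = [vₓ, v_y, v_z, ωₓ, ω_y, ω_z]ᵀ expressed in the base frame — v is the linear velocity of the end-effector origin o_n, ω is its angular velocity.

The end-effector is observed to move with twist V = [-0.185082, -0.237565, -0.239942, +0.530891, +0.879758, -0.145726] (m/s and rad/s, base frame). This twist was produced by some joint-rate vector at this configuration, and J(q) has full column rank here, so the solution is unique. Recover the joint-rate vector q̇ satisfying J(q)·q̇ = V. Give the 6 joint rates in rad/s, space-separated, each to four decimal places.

o_n = [-0.0270, -0.2856, 0.2518]
J₁: ẑ×o_n = [0.2856, -0.0270, 0.0000], ω = ẑ
J2: z=[-0.9998, -0.0175, 0.0000] o=[-0.0103, 0.5899, 0.0000] → [-0.0044, 0.2517, 0.8751, -0.9998, -0.0175, 0.0000]
J3: z=[0.0164, -0.9395, -0.3420] o=[-0.0089, 0.5113, 0.2161] → [-0.3060, 0.0056, -0.0300, 0.0164, -0.9395, -0.3420]
J4: z=[0.4747, -0.2937, 0.8297] o=[-0.1321, 0.4866, 0.2779] → [0.6484, 0.0996, -0.3357, 0.4747, -0.2937, 0.8297]
J5: z=[0.4747, -0.2937, 0.8297] o=[0.0426, 0.5827, 0.2120] → [0.7088, -0.0766, -0.4326, 0.4747, -0.2937, 0.8297]
J6: z=[-0.7766, -0.5833, 0.2378] o=[0.3339, 0.1420, 0.0821] → [0.0027, 0.0460, 0.1216, -0.7766, -0.5833, 0.2378]
q̇ = J⁺·V = [0.3810, -0.4570, -0.4080, -0.7780, 0.1200, -0.5060]

0.3810 -0.4570 -0.4080 -0.7780 0.1200 -0.5060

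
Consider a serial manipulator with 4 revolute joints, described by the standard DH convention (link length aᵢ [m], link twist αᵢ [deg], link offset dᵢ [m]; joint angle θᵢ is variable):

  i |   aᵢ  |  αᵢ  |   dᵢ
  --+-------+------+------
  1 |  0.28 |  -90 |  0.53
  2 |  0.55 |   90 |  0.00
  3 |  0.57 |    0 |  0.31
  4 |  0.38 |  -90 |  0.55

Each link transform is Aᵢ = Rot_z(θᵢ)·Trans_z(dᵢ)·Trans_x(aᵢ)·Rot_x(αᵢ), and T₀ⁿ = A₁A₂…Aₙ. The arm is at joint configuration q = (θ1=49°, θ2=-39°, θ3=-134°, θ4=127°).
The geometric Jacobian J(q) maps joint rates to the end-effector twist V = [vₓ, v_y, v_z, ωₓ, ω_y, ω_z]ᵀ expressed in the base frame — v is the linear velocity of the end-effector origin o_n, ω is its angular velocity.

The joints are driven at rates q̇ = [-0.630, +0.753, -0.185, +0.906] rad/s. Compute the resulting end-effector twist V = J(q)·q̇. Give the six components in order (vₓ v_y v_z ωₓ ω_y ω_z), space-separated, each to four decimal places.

0.0966 0.4917 0.0700 -0.8660 0.1516 -0.0697

o_n = [0.4439, -0.1850, 1.5326]
J₁: ẑ×o_n = [0.1850, 0.4439, -0.0000], ω = ẑ
J2: z=[-0.7547, 0.6561, 0.0000] o=[0.1837, 0.2113, 0.5300] → [0.6578, 0.7567, 0.1284, -0.7547, 0.6561, 0.0000]
J3: z=[-0.4129, -0.4750, 0.7771] o=[0.4641, 0.5339, 0.8761] → [0.2468, 0.2553, 0.2872, -0.4129, -0.4750, 0.7771]
J4: z=[-0.4129, -0.4750, 0.7771] o=[0.4437, -0.1146, 0.8679] → [-0.2610, 0.2746, 0.0291, -0.4129, -0.4750, 0.7771]
V = J·q̇ = [0.0966, 0.4917, 0.0700, -0.8660, 0.1516, -0.0697]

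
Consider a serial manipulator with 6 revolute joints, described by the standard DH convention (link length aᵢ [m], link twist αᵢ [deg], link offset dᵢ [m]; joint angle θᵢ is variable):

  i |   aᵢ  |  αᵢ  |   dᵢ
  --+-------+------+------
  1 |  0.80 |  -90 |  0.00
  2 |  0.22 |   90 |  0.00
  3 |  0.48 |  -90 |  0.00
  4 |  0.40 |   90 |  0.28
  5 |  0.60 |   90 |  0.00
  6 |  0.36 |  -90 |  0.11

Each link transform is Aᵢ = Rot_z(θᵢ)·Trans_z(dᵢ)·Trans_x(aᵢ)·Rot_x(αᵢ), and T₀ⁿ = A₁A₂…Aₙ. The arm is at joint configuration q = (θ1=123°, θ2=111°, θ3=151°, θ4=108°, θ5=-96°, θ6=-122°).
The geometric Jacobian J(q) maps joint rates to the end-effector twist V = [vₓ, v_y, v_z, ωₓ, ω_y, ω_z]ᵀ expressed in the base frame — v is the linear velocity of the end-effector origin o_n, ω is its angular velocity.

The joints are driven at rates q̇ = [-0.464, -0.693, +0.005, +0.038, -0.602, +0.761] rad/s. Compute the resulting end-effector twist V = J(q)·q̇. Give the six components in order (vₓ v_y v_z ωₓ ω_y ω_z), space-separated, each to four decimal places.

-0.0572 0.4352 -0.3592 0.3887 1.1641 -1.0137

o_n = [-0.4600, 0.4222, -0.1147]
J₁: ẑ×o_n = [-0.4222, -0.4600, 0.0000], ω = ẑ
J2: z=[-0.8387, -0.5446, 0.0000] o=[-0.4357, 0.6709, 0.0000] → [0.0625, -0.0962, 0.1954, -0.8387, -0.5446, 0.0000]
J3: z=[-0.5085, 0.7830, -0.3584] o=[-0.3928, 0.6048, -0.2054] → [0.0056, 0.0702, 0.1455, -0.5085, 0.7830, -0.3584]
J4: z=[0.6389, 0.6221, 0.4526] o=[-0.6699, 0.6042, 0.1865] → [-0.1050, 0.2875, -0.2469, 0.6389, 0.6221, 0.4526]
J5: z=[-0.3919, -0.2431, 0.8873] o=[-0.2262, 0.4807, 0.3487] → [0.1646, -0.3890, -0.0339, -0.3919, -0.2431, 0.8873]
J6: z=[-0.5916, 0.8052, -0.0407] o=[-0.6490, 0.1562, 0.0731] → [-0.1403, -0.1188, -0.3095, -0.5916, 0.8052, -0.0407]
V = J·q̇ = [-0.0572, 0.4352, -0.3592, 0.3887, 1.1641, -1.0137]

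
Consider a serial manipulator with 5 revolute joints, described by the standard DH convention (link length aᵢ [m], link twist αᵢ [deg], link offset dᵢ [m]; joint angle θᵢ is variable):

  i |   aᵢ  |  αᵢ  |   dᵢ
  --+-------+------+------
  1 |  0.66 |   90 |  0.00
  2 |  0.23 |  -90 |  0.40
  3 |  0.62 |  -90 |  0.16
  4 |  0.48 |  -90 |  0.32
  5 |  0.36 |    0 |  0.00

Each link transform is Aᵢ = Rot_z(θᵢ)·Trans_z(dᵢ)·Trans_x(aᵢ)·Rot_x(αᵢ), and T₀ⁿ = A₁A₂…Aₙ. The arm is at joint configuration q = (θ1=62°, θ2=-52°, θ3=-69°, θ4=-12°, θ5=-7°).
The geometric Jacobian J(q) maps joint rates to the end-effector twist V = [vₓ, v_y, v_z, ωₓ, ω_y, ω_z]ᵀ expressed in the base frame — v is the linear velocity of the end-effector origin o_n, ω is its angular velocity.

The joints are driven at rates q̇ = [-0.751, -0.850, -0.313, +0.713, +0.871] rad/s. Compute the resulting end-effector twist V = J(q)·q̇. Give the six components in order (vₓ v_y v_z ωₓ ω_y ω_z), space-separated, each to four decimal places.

0.3053 -3.1008 -0.6639 -1.0467 0.0262 -2.0439

o_n = [2.1714, 0.6479, -0.6496]
J₁: ẑ×o_n = [-0.6479, 2.1714, 0.0000], ω = ẑ
J2: z=[0.8829, -0.4695, 0.0000] o=[0.3099, 0.5827, 0.0000] → [0.3050, 0.5736, 0.9315, 0.8829, -0.4695, 0.0000]
J3: z=[0.3699, 0.6958, 0.6157] o=[0.7295, 0.5200, -0.1812] → [-0.4047, 1.0610, -0.9559, 0.3699, 0.6958, 0.6157]
J4: z=[-0.0466, 0.6757, -0.7357] o=[1.3640, 0.4803, -0.2578] → [-0.1415, -0.6122, -0.5534, -0.0466, 0.6757, -0.7357]
J5: z=[-0.1689, -0.7312, -0.6609] o=[1.8217, 0.6517, -0.5644] → [0.0598, -0.2456, 0.2564, -0.1689, -0.7312, -0.6609]
V = J·q̇ = [0.3053, -3.1008, -0.6639, -1.0467, 0.0262, -2.0439]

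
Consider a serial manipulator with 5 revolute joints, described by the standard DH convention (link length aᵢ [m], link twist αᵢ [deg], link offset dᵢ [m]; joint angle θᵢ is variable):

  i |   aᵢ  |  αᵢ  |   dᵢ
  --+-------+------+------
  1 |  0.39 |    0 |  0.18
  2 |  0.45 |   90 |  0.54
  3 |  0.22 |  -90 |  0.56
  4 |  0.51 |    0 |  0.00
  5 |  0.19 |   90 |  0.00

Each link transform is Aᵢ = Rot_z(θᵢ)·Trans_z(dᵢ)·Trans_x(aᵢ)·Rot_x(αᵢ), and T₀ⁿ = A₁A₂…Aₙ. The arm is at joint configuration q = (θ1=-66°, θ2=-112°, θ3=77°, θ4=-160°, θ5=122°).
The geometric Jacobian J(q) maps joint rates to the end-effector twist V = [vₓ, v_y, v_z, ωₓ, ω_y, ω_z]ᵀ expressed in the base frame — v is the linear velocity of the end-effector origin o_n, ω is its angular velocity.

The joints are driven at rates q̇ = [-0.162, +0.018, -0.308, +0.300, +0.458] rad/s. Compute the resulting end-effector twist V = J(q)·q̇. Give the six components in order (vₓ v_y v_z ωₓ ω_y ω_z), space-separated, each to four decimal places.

o_n = [-0.2962, 0.4798, 0.6133]
J₁: ẑ×o_n = [-0.4798, -0.2962, 0.0000], ω = ẑ
J2: z=[0.0000, 0.0000, 1.0000] o=[0.1586, -0.3563, 0.1800] → [-0.8360, -0.4548, 0.0000, 0.0000, 0.0000, 1.0000]
J3: z=[-0.0349, 0.9994, 0.0000] o=[-0.2911, -0.3720, 0.7200] → [-0.1066, -0.0037, -0.0246, -0.0349, 0.9994, 0.0000]
J4: z=[0.9738, 0.0340, 0.2250] o=[-0.3601, 0.1859, 0.9344] → [-0.0770, 0.3270, 0.2839, 0.9738, 0.0340, 0.2250]
J5: z=[0.9738, 0.0340, 0.2250] o=[-0.2584, 0.3640, 0.4674] → [-0.0211, -0.1505, 0.1140, 0.9738, 0.0340, 0.2250]
V = J·q̇ = [0.0628, 0.0701, 0.1450, 0.7489, -0.2820, 0.0265]

0.0628 0.0701 0.1450 0.7489 -0.2820 0.0265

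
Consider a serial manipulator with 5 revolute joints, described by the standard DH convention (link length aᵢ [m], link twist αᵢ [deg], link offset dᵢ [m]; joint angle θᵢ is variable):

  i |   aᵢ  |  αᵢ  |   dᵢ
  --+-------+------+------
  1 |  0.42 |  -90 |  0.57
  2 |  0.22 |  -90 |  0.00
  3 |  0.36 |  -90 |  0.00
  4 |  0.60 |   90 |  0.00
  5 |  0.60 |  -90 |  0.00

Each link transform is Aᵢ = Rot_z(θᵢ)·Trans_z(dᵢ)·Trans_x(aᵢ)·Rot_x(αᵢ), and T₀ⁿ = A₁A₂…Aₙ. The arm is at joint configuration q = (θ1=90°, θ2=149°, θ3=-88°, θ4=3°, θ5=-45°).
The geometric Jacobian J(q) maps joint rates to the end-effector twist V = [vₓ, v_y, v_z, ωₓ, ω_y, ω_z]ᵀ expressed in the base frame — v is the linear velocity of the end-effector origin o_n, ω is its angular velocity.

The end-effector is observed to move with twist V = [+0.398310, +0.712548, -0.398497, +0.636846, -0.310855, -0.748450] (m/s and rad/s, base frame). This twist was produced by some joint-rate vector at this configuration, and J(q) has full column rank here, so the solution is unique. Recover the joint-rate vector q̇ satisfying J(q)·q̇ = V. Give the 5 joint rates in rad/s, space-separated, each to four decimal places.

-0.7430 -0.6110 0.4690 0.2700 -0.3140

o_n = [-1.3968, 0.5811, 0.6043]
J₁: ẑ×o_n = [-0.5811, -1.3968, 0.0000], ω = ẑ
J2: z=[-1.0000, 0.0000, 0.0000] o=[0.0000, 0.4200, 0.5700] → [-0.0000, 0.0343, -0.1611, -1.0000, 0.0000, 0.0000]
J3: z=[-0.0000, -0.5150, 0.8572] o=[0.0000, 0.2314, 0.4567] → [-0.3757, -1.1973, -0.7194, -0.0000, -0.5150, 0.8572]
J4: z=[0.0349, -0.8566, -0.5147] o=[-0.3598, 0.2207, 0.4502] → [0.0536, 0.5284, -0.8758, 0.0349, -0.8566, -0.5147]
J5: z=[-0.0523, -0.5159, 0.8551] o=[-0.9586, 0.2189, 0.4125] → [-0.4086, -0.3647, -0.2450, -0.0523, -0.5159, 0.8551]
q̇ = J⁺·V = [-0.7430, -0.6110, 0.4690, 0.2700, -0.3140]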